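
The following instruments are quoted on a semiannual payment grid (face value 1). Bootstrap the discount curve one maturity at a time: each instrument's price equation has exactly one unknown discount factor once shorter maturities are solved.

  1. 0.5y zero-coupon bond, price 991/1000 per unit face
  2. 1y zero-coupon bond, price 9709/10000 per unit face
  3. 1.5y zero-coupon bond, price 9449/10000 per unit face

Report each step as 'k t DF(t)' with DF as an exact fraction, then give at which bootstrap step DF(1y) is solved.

step 1 [0.5y] zero: DF = P = 991/1000 ≈ 0.991000
step 2 [1y] zero: DF = P = 9709/10000 ≈ 0.970900
step 3 [1.5y] zero: DF = P = 9449/10000 ≈ 0.944900

1 1/2 991/1000
2 1 9709/10000
3 3/2 9449/10000
DF(1y) is solved at step 2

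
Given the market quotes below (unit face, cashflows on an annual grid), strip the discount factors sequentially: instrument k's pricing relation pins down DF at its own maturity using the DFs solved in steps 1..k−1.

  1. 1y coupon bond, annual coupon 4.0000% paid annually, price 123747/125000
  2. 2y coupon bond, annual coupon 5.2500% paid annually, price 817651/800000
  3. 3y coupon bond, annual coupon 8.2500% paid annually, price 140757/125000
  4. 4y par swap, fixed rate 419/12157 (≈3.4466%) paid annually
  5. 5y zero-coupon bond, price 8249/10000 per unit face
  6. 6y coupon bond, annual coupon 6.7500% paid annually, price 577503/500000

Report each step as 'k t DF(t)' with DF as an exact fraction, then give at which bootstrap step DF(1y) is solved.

step 1 [1y] bond c/1=1/25: DF=(123747/125000 − 1/25·(0))/(1+1/25) = 9519/10000 ≈ 0.951900
step 2 [2y] bond c/1=21/400: DF=(817651/800000 − 21/400·(0.951900))/(1+21/400) = 2309/2500 ≈ 0.923600
step 3 [3y] bond c/1=33/400: DF=(140757/125000 − 33/400·(0.951900+0.923600))/(1+33/400) = 8973/10000 ≈ 0.897300
step 4 [4y] swap r/1=419/12157: DF=(1 − 419/12157·(0.951900+0.923600+0.897300))/(1+419/12157) = 8743/10000 ≈ 0.874300
step 5 [5y] zero: DF = P = 8249/10000 ≈ 0.824900
step 6 [6y] bond c/1=27/400: DF=(577503/500000 − 27/400·(0.951900+0.923600+0.897300+0.874300+0.824900))/(1+27/400) = 999/1250 ≈ 0.799200

1 1 9519/10000
2 2 2309/2500
3 3 8973/10000
4 4 8743/10000
5 5 8249/10000
6 6 999/1250
DF(1y) is solved at step 1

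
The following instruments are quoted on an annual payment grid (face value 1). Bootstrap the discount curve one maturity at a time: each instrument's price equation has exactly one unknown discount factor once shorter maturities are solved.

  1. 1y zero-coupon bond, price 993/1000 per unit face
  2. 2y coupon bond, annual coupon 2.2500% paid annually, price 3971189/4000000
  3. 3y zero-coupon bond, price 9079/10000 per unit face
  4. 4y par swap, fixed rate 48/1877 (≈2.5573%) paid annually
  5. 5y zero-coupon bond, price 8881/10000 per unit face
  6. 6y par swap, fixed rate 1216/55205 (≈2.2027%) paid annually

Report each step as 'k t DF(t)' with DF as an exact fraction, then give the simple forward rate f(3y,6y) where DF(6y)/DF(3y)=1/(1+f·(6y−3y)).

1 1 993/1000
2 2 9491/10000
3 3 9079/10000
4 4 113/125
5 5 8881/10000
6 6 549/625
f(3y,6y) = ((9079/10000)/(549/625) − 1)/(3) = 295/26352 ≈ 1.1195%

step 1 [1y] zero: DF = P = 993/1000 ≈ 0.993000
step 2 [2y] bond c/1=9/400: DF=(3971189/4000000 − 9/400·(0.993000))/(1+9/400) = 9491/10000 ≈ 0.949100
step 3 [3y] zero: DF = P = 9079/10000 ≈ 0.907900
step 4 [4y] swap r/1=48/1877: DF=(1 − 48/1877·(0.993000+0.949100+0.907900))/(1+48/1877) = 113/125 ≈ 0.904000
step 5 [5y] zero: DF = P = 8881/10000 ≈ 0.888100
step 6 [6y] swap r/1=1216/55205: DF=(1 − 1216/55205·(0.993000+0.949100+0.907900+0.904000+0.888100))/(1+1216/55205) = 549/625 ≈ 0.878400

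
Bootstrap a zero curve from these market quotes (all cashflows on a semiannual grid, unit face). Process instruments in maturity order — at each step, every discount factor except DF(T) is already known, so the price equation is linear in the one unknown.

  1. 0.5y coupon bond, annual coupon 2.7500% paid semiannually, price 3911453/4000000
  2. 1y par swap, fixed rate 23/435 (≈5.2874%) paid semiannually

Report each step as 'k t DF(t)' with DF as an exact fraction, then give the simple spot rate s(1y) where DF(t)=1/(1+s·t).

step 1 [0.5y] bond c/2=11/800: DF=(3911453/4000000 − 11/800·(0))/(1+11/800) = 4823/5000 ≈ 0.964600
step 2 [1y] swap r/2=23/870: DF=(1 − 23/870·(0.964600))/(1+23/870) = 4747/5000 ≈ 0.949400

1 1/2 4823/5000
2 1 4747/5000
s(1y) = (1/(4747/5000) − 1)/(1) = 253/4747 ≈ 5.3297%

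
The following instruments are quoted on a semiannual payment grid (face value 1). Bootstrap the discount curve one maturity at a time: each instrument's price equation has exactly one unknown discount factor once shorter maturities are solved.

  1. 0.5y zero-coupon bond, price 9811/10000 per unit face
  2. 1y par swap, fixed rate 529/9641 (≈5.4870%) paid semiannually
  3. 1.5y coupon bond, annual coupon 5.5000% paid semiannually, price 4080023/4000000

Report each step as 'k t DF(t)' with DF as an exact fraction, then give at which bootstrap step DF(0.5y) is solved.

step 1 [0.5y] zero: DF = P = 9811/10000 ≈ 0.981100
step 2 [1y] swap r/2=529/19282: DF=(1 − 529/19282·(0.981100))/(1+529/19282) = 9471/10000 ≈ 0.947100
step 3 [1.5y] bond c/2=11/400: DF=(4080023/4000000 − 11/400·(0.981100+0.947100))/(1+11/400) = 9411/10000 ≈ 0.941100

1 1/2 9811/10000
2 1 9471/10000
3 3/2 9411/10000
DF(0.5y) is solved at step 1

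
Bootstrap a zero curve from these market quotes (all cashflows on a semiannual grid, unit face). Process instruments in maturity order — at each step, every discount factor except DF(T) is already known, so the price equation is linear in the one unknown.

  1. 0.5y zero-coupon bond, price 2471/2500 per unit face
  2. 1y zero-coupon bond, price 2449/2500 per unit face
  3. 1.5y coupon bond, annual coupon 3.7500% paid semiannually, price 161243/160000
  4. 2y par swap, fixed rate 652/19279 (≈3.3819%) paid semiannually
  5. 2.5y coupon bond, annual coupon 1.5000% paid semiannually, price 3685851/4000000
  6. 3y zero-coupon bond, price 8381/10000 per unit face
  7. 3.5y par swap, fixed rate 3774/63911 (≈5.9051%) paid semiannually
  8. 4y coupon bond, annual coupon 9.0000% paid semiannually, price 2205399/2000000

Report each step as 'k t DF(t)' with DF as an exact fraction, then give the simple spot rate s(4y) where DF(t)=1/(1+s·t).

step 1 [0.5y] zero: DF = P = 2471/2500 ≈ 0.988400
step 2 [1y] zero: DF = P = 2449/2500 ≈ 0.979600
step 3 [1.5y] bond c/2=3/160: DF=(161243/160000 − 3/160·(0.988400+0.979600))/(1+3/160) = 953/1000 ≈ 0.953000
step 4 [2y] swap r/2=326/19279: DF=(1 − 326/19279·(0.988400+0.979600+0.953000))/(1+326/19279) = 2337/2500 ≈ 0.934800
step 5 [2.5y] bond c/2=3/400: DF=(3685851/4000000 − 3/400·(0.988400+0.979600+0.953000+0.934800))/(1+3/400) = 8859/10000 ≈ 0.885900
step 6 [3y] zero: DF = P = 8381/10000 ≈ 0.838100
step 7 [3.5y] swap r/2=1887/63911: DF=(1 − 1887/63911·(0.988400+0.979600+0.953000+0.934800+0.885900+0.838100))/(1+1887/63911) = 8113/10000 ≈ 0.811300
step 8 [4y] bond c/2=9/200: DF=(2205399/2000000 − 9/200·(0.988400+0.979600+0.953000+0.934800+0.885900+0.838100+0.811300))/(1+9/200) = 39/50 ≈ 0.780000

1 1/2 2471/2500
2 1 2449/2500
3 3/2 953/1000
4 2 2337/2500
5 5/2 8859/10000
6 3 8381/10000
7 7/2 8113/10000
8 4 39/50
s(4y) = (1/(39/50) − 1)/(4) = 11/156 ≈ 7.0513%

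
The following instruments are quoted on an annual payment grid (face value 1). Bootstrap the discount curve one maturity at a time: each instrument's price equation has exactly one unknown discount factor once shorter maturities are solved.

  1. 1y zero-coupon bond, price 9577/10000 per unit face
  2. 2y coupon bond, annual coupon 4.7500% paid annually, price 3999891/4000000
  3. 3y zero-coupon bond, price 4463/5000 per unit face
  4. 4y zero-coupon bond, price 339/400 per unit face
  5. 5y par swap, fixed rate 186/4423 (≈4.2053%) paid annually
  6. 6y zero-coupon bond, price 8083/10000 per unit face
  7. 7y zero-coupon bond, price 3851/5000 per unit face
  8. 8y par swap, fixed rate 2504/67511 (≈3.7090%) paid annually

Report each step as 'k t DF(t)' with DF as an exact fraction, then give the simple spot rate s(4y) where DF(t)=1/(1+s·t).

step 1 [1y] zero: DF = P = 9577/10000 ≈ 0.957700
step 2 [2y] bond c/1=19/400: DF=(3999891/4000000 − 19/400·(0.957700))/(1+19/400) = 1139/1250 ≈ 0.911200
step 3 [3y] zero: DF = P = 4463/5000 ≈ 0.892600
step 4 [4y] zero: DF = P = 339/400 ≈ 0.847500
step 5 [5y] swap r/1=186/4423: DF=(1 − 186/4423·(0.957700+0.911200+0.892600+0.847500))/(1+186/4423) = 407/500 ≈ 0.814000
step 6 [6y] zero: DF = P = 8083/10000 ≈ 0.808300
step 7 [7y] zero: DF = P = 3851/5000 ≈ 0.770200
step 8 [8y] swap r/1=2504/67511: DF=(1 − 2504/67511·(0.957700+0.911200+0.892600+0.847500+0.814000+0.808300+0.770200))/(1+2504/67511) = 937/1250 ≈ 0.749600

1 1 9577/10000
2 2 1139/1250
3 3 4463/5000
4 4 339/400
5 5 407/500
6 6 8083/10000
7 7 3851/5000
8 8 937/1250
s(4y) = (1/(339/400) − 1)/(4) = 61/1356 ≈ 4.4985%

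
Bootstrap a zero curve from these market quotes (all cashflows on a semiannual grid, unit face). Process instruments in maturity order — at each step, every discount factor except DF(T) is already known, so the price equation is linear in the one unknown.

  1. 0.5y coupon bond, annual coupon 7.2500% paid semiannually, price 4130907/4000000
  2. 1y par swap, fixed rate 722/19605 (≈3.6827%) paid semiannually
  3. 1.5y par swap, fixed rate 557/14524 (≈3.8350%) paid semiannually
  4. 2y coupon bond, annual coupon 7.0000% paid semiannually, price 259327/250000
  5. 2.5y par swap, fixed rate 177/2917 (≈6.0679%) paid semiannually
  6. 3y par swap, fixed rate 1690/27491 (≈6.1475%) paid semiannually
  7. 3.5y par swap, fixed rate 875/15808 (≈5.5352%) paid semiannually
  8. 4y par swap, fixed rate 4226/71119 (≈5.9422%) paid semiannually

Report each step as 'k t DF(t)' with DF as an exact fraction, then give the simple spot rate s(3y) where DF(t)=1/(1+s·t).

step 1 [0.5y] bond c/2=29/800: DF=(4130907/4000000 − 29/800·(0))/(1+29/800) = 4983/5000 ≈ 0.996600
step 2 [1y] swap r/2=361/19605: DF=(1 − 361/19605·(0.996600))/(1+361/19605) = 9639/10000 ≈ 0.963900
step 3 [1.5y] swap r/2=557/29048: DF=(1 − 557/29048·(0.996600+0.963900))/(1+557/29048) = 9443/10000 ≈ 0.944300
step 4 [2y] bond c/2=7/200: DF=(259327/250000 − 7/200·(0.996600+0.963900+0.944300))/(1+7/200) = 113/125 ≈ 0.904000
step 5 [2.5y] swap r/2=177/5834: DF=(1 − 177/5834·(0.996600+0.963900+0.944300+0.904000))/(1+177/5834) = 1073/1250 ≈ 0.858400
step 6 [3y] swap r/2=845/27491: DF=(1 − 845/27491·(0.996600+0.963900+0.944300+0.904000+0.858400))/(1+845/27491) = 831/1000 ≈ 0.831000
step 7 [3.5y] swap r/2=875/31616: DF=(1 − 875/31616·(0.996600+0.963900+0.944300+0.904000+0.858400+0.831000))/(1+875/31616) = 33/40 ≈ 0.825000
step 8 [4y] swap r/2=2113/71119: DF=(1 − 2113/71119·(0.996600+0.963900+0.944300+0.904000+0.858400+0.831000+0.825000))/(1+2113/71119) = 7887/10000 ≈ 0.788700

1 1/2 4983/5000
2 1 9639/10000
3 3/2 9443/10000
4 2 113/125
5 5/2 1073/1250
6 3 831/1000
7 7/2 33/40
8 4 7887/10000
s(3y) = (1/(831/1000) − 1)/(3) = 169/2493 ≈ 6.7790%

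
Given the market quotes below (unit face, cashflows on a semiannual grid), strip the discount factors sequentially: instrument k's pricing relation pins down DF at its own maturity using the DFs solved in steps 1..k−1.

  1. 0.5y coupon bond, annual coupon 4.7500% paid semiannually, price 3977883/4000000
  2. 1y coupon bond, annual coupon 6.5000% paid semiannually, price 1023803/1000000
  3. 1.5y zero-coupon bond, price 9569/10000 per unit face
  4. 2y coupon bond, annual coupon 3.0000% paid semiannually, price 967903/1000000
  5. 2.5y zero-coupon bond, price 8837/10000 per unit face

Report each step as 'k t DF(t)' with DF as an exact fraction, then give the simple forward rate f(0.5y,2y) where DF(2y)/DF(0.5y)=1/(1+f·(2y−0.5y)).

step 1 [0.5y] bond c/2=19/800: DF=(3977883/4000000 − 19/800·(0))/(1+19/800) = 4857/5000 ≈ 0.971400
step 2 [1y] bond c/2=13/400: DF=(1023803/1000000 − 13/400·(0.971400))/(1+13/400) = 961/1000 ≈ 0.961000
step 3 [1.5y] zero: DF = P = 9569/10000 ≈ 0.956900
step 4 [2y] bond c/2=3/200: DF=(967903/1000000 − 3/200·(0.971400+0.961000+0.956900))/(1+3/200) = 9109/10000 ≈ 0.910900
step 5 [2.5y] zero: DF = P = 8837/10000 ≈ 0.883700

1 1/2 4857/5000
2 1 961/1000
3 3/2 9569/10000
4 2 9109/10000
5 5/2 8837/10000
f(0.5y,2y) = ((4857/5000)/(9109/10000) − 1)/(3/2) = 1210/27327 ≈ 4.4279%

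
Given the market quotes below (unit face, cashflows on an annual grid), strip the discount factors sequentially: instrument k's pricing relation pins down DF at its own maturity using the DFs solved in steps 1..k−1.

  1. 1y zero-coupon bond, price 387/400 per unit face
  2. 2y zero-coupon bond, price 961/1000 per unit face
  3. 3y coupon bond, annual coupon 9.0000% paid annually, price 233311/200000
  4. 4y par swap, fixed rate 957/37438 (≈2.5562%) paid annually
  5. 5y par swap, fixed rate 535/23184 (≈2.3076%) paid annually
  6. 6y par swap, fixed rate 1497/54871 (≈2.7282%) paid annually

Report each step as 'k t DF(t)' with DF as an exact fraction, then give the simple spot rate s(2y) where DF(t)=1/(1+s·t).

1 1 387/400
2 2 961/1000
3 3 911/1000
4 4 9043/10000
5 5 893/1000
6 6 8503/10000
s(2y) = (1/(961/1000) − 1)/(2) = 39/1922 ≈ 2.0291%

step 1 [1y] zero: DF = P = 387/400 ≈ 0.967500
step 2 [2y] zero: DF = P = 961/1000 ≈ 0.961000
step 3 [3y] bond c/1=9/100: DF=(233311/200000 − 9/100·(0.967500+0.961000))/(1+9/100) = 911/1000 ≈ 0.911000
step 4 [4y] swap r/1=957/37438: DF=(1 − 957/37438·(0.967500+0.961000+0.911000))/(1+957/37438) = 9043/10000 ≈ 0.904300
step 5 [5y] swap r/1=535/23184: DF=(1 − 535/23184·(0.967500+0.961000+0.911000+0.904300))/(1+535/23184) = 893/1000 ≈ 0.893000
step 6 [6y] swap r/1=1497/54871: DF=(1 − 1497/54871·(0.967500+0.961000+0.911000+0.904300+0.893000))/(1+1497/54871) = 8503/10000 ≈ 0.850300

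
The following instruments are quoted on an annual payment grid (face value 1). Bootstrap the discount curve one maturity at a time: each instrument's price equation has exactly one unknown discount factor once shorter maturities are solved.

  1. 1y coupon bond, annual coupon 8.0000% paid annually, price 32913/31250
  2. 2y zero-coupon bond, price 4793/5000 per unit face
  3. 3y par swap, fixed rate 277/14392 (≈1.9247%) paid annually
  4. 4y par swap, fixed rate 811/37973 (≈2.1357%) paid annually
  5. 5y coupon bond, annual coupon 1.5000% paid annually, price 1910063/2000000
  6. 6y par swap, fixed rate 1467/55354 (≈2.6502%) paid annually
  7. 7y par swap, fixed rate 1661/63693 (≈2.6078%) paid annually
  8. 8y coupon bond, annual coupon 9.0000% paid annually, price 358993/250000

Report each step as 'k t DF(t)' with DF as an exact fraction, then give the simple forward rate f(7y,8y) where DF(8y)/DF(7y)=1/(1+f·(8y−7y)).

step 1 [1y] bond c/1=2/25: DF=(32913/31250 − 2/25·(0))/(1+2/25) = 1219/1250 ≈ 0.975200
step 2 [2y] zero: DF = P = 4793/5000 ≈ 0.958600
step 3 [3y] swap r/1=277/14392: DF=(1 − 277/14392·(0.975200+0.958600))/(1+277/14392) = 4723/5000 ≈ 0.944600
step 4 [4y] swap r/1=811/37973: DF=(1 − 811/37973·(0.975200+0.958600+0.944600))/(1+811/37973) = 9189/10000 ≈ 0.918900
step 5 [5y] bond c/1=3/200: DF=(1910063/2000000 − 3/200·(0.975200+0.958600+0.944600+0.918900))/(1+3/200) = 553/625 ≈ 0.884800
step 6 [6y] swap r/1=1467/55354: DF=(1 − 1467/55354·(0.975200+0.958600+0.944600+0.918900+0.884800))/(1+1467/55354) = 8533/10000 ≈ 0.853300
step 7 [7y] swap r/1=1661/63693: DF=(1 − 1661/63693·(0.975200+0.958600+0.944600+0.918900+0.884800+0.853300))/(1+1661/63693) = 8339/10000 ≈ 0.833900
step 8 [8y] bond c/1=9/100: DF=(358993/250000 − 9/100·(0.975200+0.958600+0.944600+0.918900+0.884800+0.853300+0.833900))/(1+9/100) = 1583/2000 ≈ 0.791500

1 1 1219/1250
2 2 4793/5000
3 3 4723/5000
4 4 9189/10000
5 5 553/625
6 6 8533/10000
7 7 8339/10000
8 8 1583/2000
f(7y,8y) = ((8339/10000)/(1583/2000) − 1)/(1) = 424/7915 ≈ 5.3569%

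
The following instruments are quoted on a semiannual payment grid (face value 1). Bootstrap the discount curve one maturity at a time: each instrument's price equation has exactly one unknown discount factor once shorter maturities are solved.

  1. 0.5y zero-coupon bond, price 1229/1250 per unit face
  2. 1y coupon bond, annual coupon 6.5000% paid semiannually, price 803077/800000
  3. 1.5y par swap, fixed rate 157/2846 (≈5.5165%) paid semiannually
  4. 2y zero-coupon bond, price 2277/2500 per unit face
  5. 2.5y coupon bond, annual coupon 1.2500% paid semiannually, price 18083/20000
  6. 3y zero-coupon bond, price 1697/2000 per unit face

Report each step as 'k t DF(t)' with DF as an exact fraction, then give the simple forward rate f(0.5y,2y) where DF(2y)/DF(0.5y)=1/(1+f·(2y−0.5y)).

step 1 [0.5y] zero: DF = P = 1229/1250 ≈ 0.983200
step 2 [1y] bond c/2=13/400: DF=(803077/800000 − 13/400·(0.983200))/(1+13/400) = 9413/10000 ≈ 0.941300
step 3 [1.5y] swap r/2=157/5692: DF=(1 − 157/5692·(0.983200+0.941300))/(1+157/5692) = 1843/2000 ≈ 0.921500
step 4 [2y] zero: DF = P = 2277/2500 ≈ 0.910800
step 5 [2.5y] bond c/2=1/160: DF=(18083/20000 − 1/160·(0.983200+0.941300+0.921500+0.910800))/(1+1/160) = 547/625 ≈ 0.875200
step 6 [3y] zero: DF = P = 1697/2000 ≈ 0.848500

1 1/2 1229/1250
2 1 9413/10000
3 3/2 1843/2000
4 2 2277/2500
5 5/2 547/625
6 3 1697/2000
f(0.5y,2y) = ((1229/1250)/(2277/2500) − 1)/(3/2) = 362/6831 ≈ 5.2994%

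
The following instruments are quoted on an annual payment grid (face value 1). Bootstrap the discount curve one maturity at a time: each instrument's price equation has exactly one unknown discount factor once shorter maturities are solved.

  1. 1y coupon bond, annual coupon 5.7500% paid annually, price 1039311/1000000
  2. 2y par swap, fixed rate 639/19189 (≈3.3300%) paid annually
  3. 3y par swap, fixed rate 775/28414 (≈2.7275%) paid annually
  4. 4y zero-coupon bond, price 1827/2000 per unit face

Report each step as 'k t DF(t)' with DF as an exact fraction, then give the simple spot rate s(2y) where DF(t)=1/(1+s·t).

step 1 [1y] bond c/1=23/400: DF=(1039311/1000000 − 23/400·(0))/(1+23/400) = 2457/2500 ≈ 0.982800
step 2 [2y] swap r/1=639/19189: DF=(1 − 639/19189·(0.982800))/(1+639/19189) = 9361/10000 ≈ 0.936100
step 3 [3y] swap r/1=775/28414: DF=(1 − 775/28414·(0.982800+0.936100))/(1+775/28414) = 369/400 ≈ 0.922500
step 4 [4y] zero: DF = P = 1827/2000 ≈ 0.913500

1 1 2457/2500
2 2 9361/10000
3 3 369/400
4 4 1827/2000
s(2y) = (1/(9361/10000) − 1)/(2) = 639/18722 ≈ 3.4131%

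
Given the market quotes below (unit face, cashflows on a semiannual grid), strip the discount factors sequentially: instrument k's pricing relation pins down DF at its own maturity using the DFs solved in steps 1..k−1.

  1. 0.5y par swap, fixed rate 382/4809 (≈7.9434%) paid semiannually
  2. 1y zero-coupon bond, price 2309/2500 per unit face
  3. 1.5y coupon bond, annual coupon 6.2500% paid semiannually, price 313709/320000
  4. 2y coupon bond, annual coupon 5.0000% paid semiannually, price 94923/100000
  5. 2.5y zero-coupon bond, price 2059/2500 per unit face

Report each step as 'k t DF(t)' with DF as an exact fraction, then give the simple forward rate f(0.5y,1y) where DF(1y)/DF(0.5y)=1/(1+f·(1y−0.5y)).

1 1/2 4809/5000
2 1 2309/2500
3 3/2 1787/2000
4 2 8583/10000
5 5/2 2059/2500
f(0.5y,1y) = ((4809/5000)/(2309/2500) − 1)/(1/2) = 191/2309 ≈ 8.2720%

step 1 [0.5y] swap r/2=191/4809: DF=(1 − 191/4809·(0))/(1+191/4809) = 4809/5000 ≈ 0.961800
step 2 [1y] zero: DF = P = 2309/2500 ≈ 0.923600
step 3 [1.5y] bond c/2=1/32: DF=(313709/320000 − 1/32·(0.961800+0.923600))/(1+1/32) = 1787/2000 ≈ 0.893500
step 4 [2y] bond c/2=1/40: DF=(94923/100000 − 1/40·(0.961800+0.923600+0.893500))/(1+1/40) = 8583/10000 ≈ 0.858300
step 5 [2.5y] zero: DF = P = 2059/2500 ≈ 0.823600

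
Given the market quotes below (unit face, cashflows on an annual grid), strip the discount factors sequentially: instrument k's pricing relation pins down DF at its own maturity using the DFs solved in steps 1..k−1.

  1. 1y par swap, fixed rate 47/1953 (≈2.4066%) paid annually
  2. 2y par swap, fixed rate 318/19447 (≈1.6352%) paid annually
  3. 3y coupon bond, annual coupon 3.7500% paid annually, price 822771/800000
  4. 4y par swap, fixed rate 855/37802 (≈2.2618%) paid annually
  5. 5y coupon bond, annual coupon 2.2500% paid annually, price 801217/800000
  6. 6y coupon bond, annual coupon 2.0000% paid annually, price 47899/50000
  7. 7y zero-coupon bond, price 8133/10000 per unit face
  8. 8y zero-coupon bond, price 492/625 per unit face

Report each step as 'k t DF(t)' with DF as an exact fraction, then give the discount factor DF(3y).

1 1 1953/2000
2 2 4841/5000
3 3 921/1000
4 4 1829/2000
5 5 8963/10000
6 6 339/400
7 7 8133/10000
8 8 492/625
DF(3y) = 921/1000 ≈ 0.921000

step 1 [1y] swap r/1=47/1953: DF=(1 − 47/1953·(0))/(1+47/1953) = 1953/2000 ≈ 0.976500
step 2 [2y] swap r/1=318/19447: DF=(1 − 318/19447·(0.976500))/(1+318/19447) = 4841/5000 ≈ 0.968200
step 3 [3y] bond c/1=3/80: DF=(822771/800000 − 3/80·(0.976500+0.968200))/(1+3/80) = 921/1000 ≈ 0.921000
step 4 [4y] swap r/1=855/37802: DF=(1 − 855/37802·(0.976500+0.968200+0.921000))/(1+855/37802) = 1829/2000 ≈ 0.914500
step 5 [5y] bond c/1=9/400: DF=(801217/800000 − 9/400·(0.976500+0.968200+0.921000+0.914500))/(1+9/400) = 8963/10000 ≈ 0.896300
step 6 [6y] bond c/1=1/50: DF=(47899/50000 − 1/50·(0.976500+0.968200+0.921000+0.914500+0.896300))/(1+1/50) = 339/400 ≈ 0.847500
step 7 [7y] zero: DF = P = 8133/10000 ≈ 0.813300
step 8 [8y] zero: DF = P = 492/625 ≈ 0.787200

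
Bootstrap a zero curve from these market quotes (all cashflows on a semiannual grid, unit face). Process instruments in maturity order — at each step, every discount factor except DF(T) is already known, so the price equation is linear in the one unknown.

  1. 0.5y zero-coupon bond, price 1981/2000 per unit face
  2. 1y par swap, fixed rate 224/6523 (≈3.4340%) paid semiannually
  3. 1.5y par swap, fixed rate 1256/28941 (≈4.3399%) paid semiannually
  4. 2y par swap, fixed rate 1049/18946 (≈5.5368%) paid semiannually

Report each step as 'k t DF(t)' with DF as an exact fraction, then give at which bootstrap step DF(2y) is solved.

step 1 [0.5y] zero: DF = P = 1981/2000 ≈ 0.990500
step 2 [1y] swap r/2=112/6523: DF=(1 − 112/6523·(0.990500))/(1+112/6523) = 604/625 ≈ 0.966400
step 3 [1.5y] swap r/2=628/28941: DF=(1 − 628/28941·(0.990500+0.966400))/(1+628/28941) = 2343/2500 ≈ 0.937200
step 4 [2y] swap r/2=1049/37892: DF=(1 − 1049/37892·(0.990500+0.966400+0.937200))/(1+1049/37892) = 8951/10000 ≈ 0.895100

1 1/2 1981/2000
2 1 604/625
3 3/2 2343/2500
4 2 8951/10000
DF(2y) is solved at step 4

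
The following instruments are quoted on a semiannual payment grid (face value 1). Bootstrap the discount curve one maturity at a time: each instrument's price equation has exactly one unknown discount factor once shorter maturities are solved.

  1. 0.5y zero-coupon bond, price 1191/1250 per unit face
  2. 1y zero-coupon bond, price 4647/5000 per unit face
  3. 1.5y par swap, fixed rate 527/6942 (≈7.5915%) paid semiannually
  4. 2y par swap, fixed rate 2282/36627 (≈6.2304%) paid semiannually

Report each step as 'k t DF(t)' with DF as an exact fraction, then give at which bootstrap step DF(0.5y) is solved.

step 1 [0.5y] zero: DF = P = 1191/1250 ≈ 0.952800
step 2 [1y] zero: DF = P = 4647/5000 ≈ 0.929400
step 3 [1.5y] swap r/2=527/13884: DF=(1 − 527/13884·(0.952800+0.929400))/(1+527/13884) = 4473/5000 ≈ 0.894600
step 4 [2y] swap r/2=1141/36627: DF=(1 − 1141/36627·(0.952800+0.929400+0.894600))/(1+1141/36627) = 8859/10000 ≈ 0.885900

1 1/2 1191/1250
2 1 4647/5000
3 3/2 4473/5000
4 2 8859/10000
DF(0.5y) is solved at step 1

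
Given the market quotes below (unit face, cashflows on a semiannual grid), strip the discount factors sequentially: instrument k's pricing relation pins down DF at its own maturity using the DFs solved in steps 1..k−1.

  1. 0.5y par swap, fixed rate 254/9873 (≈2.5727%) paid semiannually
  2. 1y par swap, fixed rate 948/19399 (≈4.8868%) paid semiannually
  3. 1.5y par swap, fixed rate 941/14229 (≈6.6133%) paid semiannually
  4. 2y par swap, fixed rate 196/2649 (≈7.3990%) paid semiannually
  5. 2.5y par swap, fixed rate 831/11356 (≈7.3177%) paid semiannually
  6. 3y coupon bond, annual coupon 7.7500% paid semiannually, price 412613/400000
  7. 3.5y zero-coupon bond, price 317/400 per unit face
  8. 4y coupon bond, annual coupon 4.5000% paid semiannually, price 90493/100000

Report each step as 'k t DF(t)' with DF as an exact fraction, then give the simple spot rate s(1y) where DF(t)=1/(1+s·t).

1 1/2 9873/10000
2 1 4763/5000
3 3/2 9059/10000
4 2 2157/2500
5 5/2 4169/5000
6 3 2059/2500
7 7/2 317/400
8 4 1499/2000
s(1y) = (1/(4763/5000) − 1)/(1) = 237/4763 ≈ 4.9759%

step 1 [0.5y] swap r/2=127/9873: DF=(1 − 127/9873·(0))/(1+127/9873) = 9873/10000 ≈ 0.987300
step 2 [1y] swap r/2=474/19399: DF=(1 − 474/19399·(0.987300))/(1+474/19399) = 4763/5000 ≈ 0.952600
step 3 [1.5y] swap r/2=941/28458: DF=(1 − 941/28458·(0.987300+0.952600))/(1+941/28458) = 9059/10000 ≈ 0.905900
step 4 [2y] swap r/2=98/2649: DF=(1 − 98/2649·(0.987300+0.952600+0.905900))/(1+98/2649) = 2157/2500 ≈ 0.862800
step 5 [2.5y] swap r/2=831/22712: DF=(1 − 831/22712·(0.987300+0.952600+0.905900+0.862800))/(1+831/22712) = 4169/5000 ≈ 0.833800
step 6 [3y] bond c/2=31/800: DF=(412613/400000 − 31/800·(0.987300+0.952600+0.905900+0.862800+0.833800))/(1+31/800) = 2059/2500 ≈ 0.823600
step 7 [3.5y] zero: DF = P = 317/400 ≈ 0.792500
step 8 [4y] bond c/2=9/400: DF=(90493/100000 − 9/400·(0.987300+0.952600+0.905900+0.862800+0.833800+0.823600+0.792500))/(1+9/400) = 1499/2000 ≈ 0.749500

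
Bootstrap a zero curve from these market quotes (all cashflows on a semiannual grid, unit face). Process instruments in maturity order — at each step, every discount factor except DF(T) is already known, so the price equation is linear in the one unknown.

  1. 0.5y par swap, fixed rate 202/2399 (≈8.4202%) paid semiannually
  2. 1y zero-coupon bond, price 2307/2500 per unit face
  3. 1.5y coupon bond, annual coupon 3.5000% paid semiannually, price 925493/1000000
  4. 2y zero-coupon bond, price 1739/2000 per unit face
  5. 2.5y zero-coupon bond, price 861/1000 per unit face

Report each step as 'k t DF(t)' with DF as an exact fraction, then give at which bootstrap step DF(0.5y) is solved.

1 1/2 2399/2500
2 1 2307/2500
3 3/2 2193/2500
4 2 1739/2000
5 5/2 861/1000
DF(0.5y) is solved at step 1

step 1 [0.5y] swap r/2=101/2399: DF=(1 − 101/2399·(0))/(1+101/2399) = 2399/2500 ≈ 0.959600
step 2 [1y] zero: DF = P = 2307/2500 ≈ 0.922800
step 3 [1.5y] bond c/2=7/400: DF=(925493/1000000 − 7/400·(0.959600+0.922800))/(1+7/400) = 2193/2500 ≈ 0.877200
step 4 [2y] zero: DF = P = 1739/2000 ≈ 0.869500
step 5 [2.5y] zero: DF = P = 861/1000 ≈ 0.861000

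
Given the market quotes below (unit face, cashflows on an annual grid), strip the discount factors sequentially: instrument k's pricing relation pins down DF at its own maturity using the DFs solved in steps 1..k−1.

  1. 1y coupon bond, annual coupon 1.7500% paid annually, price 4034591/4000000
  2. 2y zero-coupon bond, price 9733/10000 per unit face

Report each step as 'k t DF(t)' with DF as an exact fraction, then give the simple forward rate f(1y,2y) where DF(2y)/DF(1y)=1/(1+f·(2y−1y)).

step 1 [1y] bond c/1=7/400: DF=(4034591/4000000 − 7/400·(0))/(1+7/400) = 9913/10000 ≈ 0.991300
step 2 [2y] zero: DF = P = 9733/10000 ≈ 0.973300

1 1 9913/10000
2 2 9733/10000
f(1y,2y) = ((9913/10000)/(9733/10000) − 1)/(1) = 180/9733 ≈ 1.8494%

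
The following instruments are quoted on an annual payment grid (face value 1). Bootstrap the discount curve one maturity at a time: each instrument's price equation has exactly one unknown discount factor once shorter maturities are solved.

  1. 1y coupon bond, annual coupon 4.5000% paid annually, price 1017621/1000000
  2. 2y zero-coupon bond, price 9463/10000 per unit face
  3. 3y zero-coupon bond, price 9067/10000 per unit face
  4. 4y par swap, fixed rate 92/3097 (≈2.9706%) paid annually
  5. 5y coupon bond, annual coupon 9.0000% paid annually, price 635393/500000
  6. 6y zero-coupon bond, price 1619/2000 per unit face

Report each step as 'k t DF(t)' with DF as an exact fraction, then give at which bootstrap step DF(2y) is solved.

step 1 [1y] bond c/1=9/200: DF=(1017621/1000000 − 9/200·(0))/(1+9/200) = 4869/5000 ≈ 0.973800
step 2 [2y] zero: DF = P = 9463/10000 ≈ 0.946300
step 3 [3y] zero: DF = P = 9067/10000 ≈ 0.906700
step 4 [4y] swap r/1=92/3097: DF=(1 − 92/3097·(0.973800+0.946300+0.906700))/(1+92/3097) = 556/625 ≈ 0.889600
step 5 [5y] bond c/1=9/100: DF=(635393/500000 − 9/100·(0.973800+0.946300+0.906700+0.889600))/(1+9/100) = 859/1000 ≈ 0.859000
step 6 [6y] zero: DF = P = 1619/2000 ≈ 0.809500

1 1 4869/5000
2 2 9463/10000
3 3 9067/10000
4 4 556/625
5 5 859/1000
6 6 1619/2000
DF(2y) is solved at step 2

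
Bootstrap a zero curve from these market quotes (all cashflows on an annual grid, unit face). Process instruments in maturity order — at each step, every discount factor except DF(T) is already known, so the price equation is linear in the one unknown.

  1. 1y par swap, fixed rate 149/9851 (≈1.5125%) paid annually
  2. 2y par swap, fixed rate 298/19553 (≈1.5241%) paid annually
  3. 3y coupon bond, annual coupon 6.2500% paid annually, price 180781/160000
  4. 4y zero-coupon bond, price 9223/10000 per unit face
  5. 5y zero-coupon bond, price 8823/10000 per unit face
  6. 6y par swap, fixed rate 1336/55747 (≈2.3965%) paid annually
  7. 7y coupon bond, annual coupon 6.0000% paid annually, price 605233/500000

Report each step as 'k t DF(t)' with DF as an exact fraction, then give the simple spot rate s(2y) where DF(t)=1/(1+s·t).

step 1 [1y] swap r/1=149/9851: DF=(1 − 149/9851·(0))/(1+149/9851) = 9851/10000 ≈ 0.985100
step 2 [2y] swap r/1=298/19553: DF=(1 − 298/19553·(0.985100))/(1+298/19553) = 4851/5000 ≈ 0.970200
step 3 [3y] bond c/1=1/16: DF=(180781/160000 − 1/16·(0.985100+0.970200))/(1+1/16) = 2371/2500 ≈ 0.948400
step 4 [4y] zero: DF = P = 9223/10000 ≈ 0.922300
step 5 [5y] zero: DF = P = 8823/10000 ≈ 0.882300
step 6 [6y] swap r/1=1336/55747: DF=(1 − 1336/55747·(0.985100+0.970200+0.948400+0.922300+0.882300))/(1+1336/55747) = 1083/1250 ≈ 0.866400
step 7 [7y] bond c/1=3/50: DF=(605233/500000 − 3/50·(0.985100+0.970200+0.948400+0.922300+0.882300+0.866400))/(1+3/50) = 1033/1250 ≈ 0.826400

1 1 9851/10000
2 2 4851/5000
3 3 2371/2500
4 4 9223/10000
5 5 8823/10000
6 6 1083/1250
7 7 1033/1250
s(2y) = (1/(4851/5000) − 1)/(2) = 149/9702 ≈ 1.5358%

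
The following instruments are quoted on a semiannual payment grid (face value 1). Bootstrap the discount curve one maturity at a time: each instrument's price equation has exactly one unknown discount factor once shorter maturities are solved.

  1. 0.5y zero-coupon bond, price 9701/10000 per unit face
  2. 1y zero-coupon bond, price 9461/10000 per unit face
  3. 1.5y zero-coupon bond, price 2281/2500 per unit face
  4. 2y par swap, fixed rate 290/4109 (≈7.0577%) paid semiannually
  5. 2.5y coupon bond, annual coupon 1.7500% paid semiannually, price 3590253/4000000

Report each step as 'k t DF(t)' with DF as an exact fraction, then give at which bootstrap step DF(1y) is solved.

step 1 [0.5y] zero: DF = P = 9701/10000 ≈ 0.970100
step 2 [1y] zero: DF = P = 9461/10000 ≈ 0.946100
step 3 [1.5y] zero: DF = P = 2281/2500 ≈ 0.912400
step 4 [2y] swap r/2=145/4109: DF=(1 − 145/4109·(0.970100+0.946100+0.912400))/(1+145/4109) = 1739/2000 ≈ 0.869500
step 5 [2.5y] bond c/2=7/800: DF=(3590253/4000000 − 7/800·(0.970100+0.946100+0.912400+0.869500))/(1+7/800) = 8577/10000 ≈ 0.857700

1 1/2 9701/10000
2 1 9461/10000
3 3/2 2281/2500
4 2 1739/2000
5 5/2 8577/10000
DF(1y) is solved at step 2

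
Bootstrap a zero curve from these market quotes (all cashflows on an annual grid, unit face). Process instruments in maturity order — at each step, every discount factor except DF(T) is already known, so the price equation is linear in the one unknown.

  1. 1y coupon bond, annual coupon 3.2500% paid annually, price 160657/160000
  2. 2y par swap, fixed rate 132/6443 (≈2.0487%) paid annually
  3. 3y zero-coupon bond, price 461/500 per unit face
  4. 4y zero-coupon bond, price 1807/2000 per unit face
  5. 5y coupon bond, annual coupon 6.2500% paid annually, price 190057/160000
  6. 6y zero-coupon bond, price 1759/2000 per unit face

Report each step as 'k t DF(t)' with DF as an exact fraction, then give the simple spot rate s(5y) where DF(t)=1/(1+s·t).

1 1 389/400
2 2 2401/2500
3 3 461/500
4 4 1807/2000
5 5 8969/10000
6 6 1759/2000
s(5y) = (1/(8969/10000) − 1)/(5) = 1031/44845 ≈ 2.2990%

step 1 [1y] bond c/1=13/400: DF=(160657/160000 − 13/400·(0))/(1+13/400) = 389/400 ≈ 0.972500
step 2 [2y] swap r/1=132/6443: DF=(1 − 132/6443·(0.972500))/(1+132/6443) = 2401/2500 ≈ 0.960400
step 3 [3y] zero: DF = P = 461/500 ≈ 0.922000
step 4 [4y] zero: DF = P = 1807/2000 ≈ 0.903500
step 5 [5y] bond c/1=1/16: DF=(190057/160000 − 1/16·(0.972500+0.960400+0.922000+0.903500))/(1+1/16) = 8969/10000 ≈ 0.896900
step 6 [6y] zero: DF = P = 1759/2000 ≈ 0.879500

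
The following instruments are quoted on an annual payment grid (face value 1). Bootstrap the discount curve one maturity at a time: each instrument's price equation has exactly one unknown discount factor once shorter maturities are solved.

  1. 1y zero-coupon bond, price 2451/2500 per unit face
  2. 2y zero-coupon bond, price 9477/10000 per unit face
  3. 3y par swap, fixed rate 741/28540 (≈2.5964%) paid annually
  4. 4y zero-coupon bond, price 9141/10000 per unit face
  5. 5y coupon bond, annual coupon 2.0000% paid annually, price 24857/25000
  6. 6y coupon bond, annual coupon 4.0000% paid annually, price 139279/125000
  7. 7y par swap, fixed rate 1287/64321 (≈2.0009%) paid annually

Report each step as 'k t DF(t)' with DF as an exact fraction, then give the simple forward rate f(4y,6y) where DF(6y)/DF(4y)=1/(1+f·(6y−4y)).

step 1 [1y] zero: DF = P = 2451/2500 ≈ 0.980400
step 2 [2y] zero: DF = P = 9477/10000 ≈ 0.947700
step 3 [3y] swap r/1=741/28540: DF=(1 − 741/28540·(0.980400+0.947700))/(1+741/28540) = 9259/10000 ≈ 0.925900
step 4 [4y] zero: DF = P = 9141/10000 ≈ 0.914100
step 5 [5y] bond c/1=1/50: DF=(24857/25000 − 1/50·(0.980400+0.947700+0.925900+0.914100))/(1+1/50) = 9009/10000 ≈ 0.900900
step 6 [6y] bond c/1=1/25: DF=(139279/125000 − 1/25·(0.980400+0.947700+0.925900+0.914100+0.900900))/(1+1/25) = 4459/5000 ≈ 0.891800
step 7 [7y] swap r/1=1287/64321: DF=(1 − 1287/64321·(0.980400+0.947700+0.925900+0.914100+0.900900+0.891800))/(1+1287/64321) = 8713/10000 ≈ 0.871300

1 1 2451/2500
2 2 9477/10000
3 3 9259/10000
4 4 9141/10000
5 5 9009/10000
6 6 4459/5000
7 7 8713/10000
f(4y,6y) = ((9141/10000)/(4459/5000) − 1)/(2) = 223/17836 ≈ 1.2503%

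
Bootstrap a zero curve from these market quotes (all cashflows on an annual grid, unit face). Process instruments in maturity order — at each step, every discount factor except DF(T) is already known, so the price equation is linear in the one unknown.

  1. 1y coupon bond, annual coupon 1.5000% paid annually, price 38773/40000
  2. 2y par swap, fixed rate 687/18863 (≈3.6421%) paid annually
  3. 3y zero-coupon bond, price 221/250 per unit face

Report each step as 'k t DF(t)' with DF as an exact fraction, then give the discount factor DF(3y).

1 1 191/200
2 2 9313/10000
3 3 221/250
DF(3y) = 221/250 ≈ 0.884000

step 1 [1y] bond c/1=3/200: DF=(38773/40000 − 3/200·(0))/(1+3/200) = 191/200 ≈ 0.955000
step 2 [2y] swap r/1=687/18863: DF=(1 − 687/18863·(0.955000))/(1+687/18863) = 9313/10000 ≈ 0.931300
step 3 [3y] zero: DF = P = 221/250 ≈ 0.884000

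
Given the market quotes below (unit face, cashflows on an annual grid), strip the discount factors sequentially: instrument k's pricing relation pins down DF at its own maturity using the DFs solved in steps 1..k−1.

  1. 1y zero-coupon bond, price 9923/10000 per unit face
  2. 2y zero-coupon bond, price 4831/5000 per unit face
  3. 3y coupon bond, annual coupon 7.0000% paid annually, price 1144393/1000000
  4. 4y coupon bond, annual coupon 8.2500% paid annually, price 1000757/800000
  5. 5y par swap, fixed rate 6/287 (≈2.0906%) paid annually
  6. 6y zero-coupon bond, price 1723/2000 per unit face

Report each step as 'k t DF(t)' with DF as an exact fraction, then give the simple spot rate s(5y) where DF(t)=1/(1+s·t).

1 1 9923/10000
2 2 4831/5000
3 3 4707/5000
4 4 4673/5000
5 5 901/1000
6 6 1723/2000
s(5y) = (1/(901/1000) − 1)/(5) = 99/4505 ≈ 2.1976%

step 1 [1y] zero: DF = P = 9923/10000 ≈ 0.992300
step 2 [2y] zero: DF = P = 4831/5000 ≈ 0.966200
step 3 [3y] bond c/1=7/100: DF=(1144393/1000000 − 7/100·(0.992300+0.966200))/(1+7/100) = 4707/5000 ≈ 0.941400
step 4 [4y] bond c/1=33/400: DF=(1000757/800000 − 33/400·(0.992300+0.966200+0.941400))/(1+33/400) = 4673/5000 ≈ 0.934600
step 5 [5y] swap r/1=6/287: DF=(1 − 6/287·(0.992300+0.966200+0.941400+0.934600))/(1+6/287) = 901/1000 ≈ 0.901000
step 6 [6y] zero: DF = P = 1723/2000 ≈ 0.861500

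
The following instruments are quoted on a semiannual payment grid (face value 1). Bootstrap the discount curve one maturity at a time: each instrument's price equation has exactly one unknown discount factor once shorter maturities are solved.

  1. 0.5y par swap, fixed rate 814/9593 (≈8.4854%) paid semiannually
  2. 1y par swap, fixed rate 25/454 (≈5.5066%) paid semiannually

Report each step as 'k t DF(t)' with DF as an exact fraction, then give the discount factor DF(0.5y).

1 1/2 9593/10000
2 1 379/400
DF(0.5y) = 9593/10000 ≈ 0.959300

step 1 [0.5y] swap r/2=407/9593: DF=(1 − 407/9593·(0))/(1+407/9593) = 9593/10000 ≈ 0.959300
step 2 [1y] swap r/2=25/908: DF=(1 − 25/908·(0.959300))/(1+25/908) = 379/400 ≈ 0.947500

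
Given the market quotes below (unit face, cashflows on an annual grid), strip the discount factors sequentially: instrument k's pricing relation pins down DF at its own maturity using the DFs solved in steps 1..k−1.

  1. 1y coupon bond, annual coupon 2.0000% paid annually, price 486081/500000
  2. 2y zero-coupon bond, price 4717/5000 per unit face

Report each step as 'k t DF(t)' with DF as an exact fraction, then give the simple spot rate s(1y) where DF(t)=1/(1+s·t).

1 1 9531/10000
2 2 4717/5000
s(1y) = (1/(9531/10000) − 1)/(1) = 469/9531 ≈ 4.9208%

step 1 [1y] bond c/1=1/50: DF=(486081/500000 − 1/50·(0))/(1+1/50) = 9531/10000 ≈ 0.953100
step 2 [2y] zero: DF = P = 4717/5000 ≈ 0.943400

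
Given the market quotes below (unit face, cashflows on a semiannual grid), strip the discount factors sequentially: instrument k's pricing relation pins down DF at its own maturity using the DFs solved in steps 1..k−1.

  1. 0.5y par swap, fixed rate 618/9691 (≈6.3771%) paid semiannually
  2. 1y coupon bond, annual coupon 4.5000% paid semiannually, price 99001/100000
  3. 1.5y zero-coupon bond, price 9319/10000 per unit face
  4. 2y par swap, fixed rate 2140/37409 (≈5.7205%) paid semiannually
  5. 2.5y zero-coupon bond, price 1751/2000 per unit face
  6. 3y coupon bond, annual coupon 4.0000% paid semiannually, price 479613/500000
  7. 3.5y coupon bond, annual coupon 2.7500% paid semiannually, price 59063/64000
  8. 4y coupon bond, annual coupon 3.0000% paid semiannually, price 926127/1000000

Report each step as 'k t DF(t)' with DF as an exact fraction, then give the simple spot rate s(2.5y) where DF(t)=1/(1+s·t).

step 1 [0.5y] swap r/2=309/9691: DF=(1 − 309/9691·(0))/(1+309/9691) = 9691/10000 ≈ 0.969100
step 2 [1y] bond c/2=9/400: DF=(99001/100000 − 9/400·(0.969100))/(1+9/400) = 9469/10000 ≈ 0.946900
step 3 [1.5y] zero: DF = P = 9319/10000 ≈ 0.931900
step 4 [2y] swap r/2=1070/37409: DF=(1 − 1070/37409·(0.969100+0.946900+0.931900))/(1+1070/37409) = 893/1000 ≈ 0.893000
step 5 [2.5y] zero: DF = P = 1751/2000 ≈ 0.875500
step 6 [3y] bond c/2=1/50: DF=(479613/500000 − 1/50·(0.969100+0.946900+0.931900+0.893000+0.875500))/(1+1/50) = 8499/10000 ≈ 0.849900
step 7 [3.5y] bond c/2=11/800: DF=(59063/64000 − 11/800·(0.969100+0.946900+0.931900+0.893000+0.875500+0.849900))/(1+11/800) = 4181/5000 ≈ 0.836200
step 8 [4y] bond c/2=3/200: DF=(926127/1000000 − 3/200·(0.969100+0.946900+0.931900+0.893000+0.875500+0.849900+0.836200))/(1+3/200) = 8193/10000 ≈ 0.819300

1 1/2 9691/10000
2 1 9469/10000
3 3/2 9319/10000
4 2 893/1000
5 5/2 1751/2000
6 3 8499/10000
7 7/2 4181/5000
8 4 8193/10000
s(2.5y) = (1/(1751/2000) − 1)/(5/2) = 498/8755 ≈ 5.6882%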